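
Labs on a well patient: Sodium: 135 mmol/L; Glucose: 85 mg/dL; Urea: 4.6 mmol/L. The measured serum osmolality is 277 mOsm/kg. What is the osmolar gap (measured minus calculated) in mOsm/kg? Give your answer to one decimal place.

-2.3 mOsm/kg

Calculated osmolality = 2·Na + glucose/18 + urea
= 2·135 + 85/18 + 4.6
= 270 + 4.72 + 4.60
= 279.32 mOsm/kg ≈ 279.3 mOsm/kg
Osmolar gap = measured − calculated = 277 − 279.3 = -2.3 mOsm/kg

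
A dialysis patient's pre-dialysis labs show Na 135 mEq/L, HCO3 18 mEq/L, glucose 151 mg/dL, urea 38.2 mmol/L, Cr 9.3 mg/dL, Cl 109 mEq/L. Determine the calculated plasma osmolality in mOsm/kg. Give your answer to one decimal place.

Calculated osmolality = 2·Na + glucose/18 + urea
= 2·135 + 151/18 + 38.2
= 270 + 8.39 + 38.20
= 316.59 mOsm/kg

316.6 mOsm/kg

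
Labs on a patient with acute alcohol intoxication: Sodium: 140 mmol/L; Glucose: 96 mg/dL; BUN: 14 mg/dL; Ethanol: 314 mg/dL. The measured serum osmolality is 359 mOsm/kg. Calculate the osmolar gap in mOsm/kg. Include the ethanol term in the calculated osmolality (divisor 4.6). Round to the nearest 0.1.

Calculated osmolality = 2·Na + glucose/18 + BUN/2.8 + ethanol/4.6
= 2·140 + 96/18 + 14/2.8 + 314/4.6
= 280 + 5.33 + 5 + 68.26
= 358.59 mOsm/kg ≈ 358.6 mOsm/kg
Osmolar gap = measured − calculated = 359 − 358.6 = 0.4 mOsm/kg

0.4 mOsm/kg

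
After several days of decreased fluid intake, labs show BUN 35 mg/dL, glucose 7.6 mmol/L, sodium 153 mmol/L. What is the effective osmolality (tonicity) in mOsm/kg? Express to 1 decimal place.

Effective osmolality excludes urea (freely permeant across cell membranes):
2·Na + glucose
= 2·153 + 7.6
= 306 + 7.6
= 313.6 mOsm/kg

313.6 mOsm/kg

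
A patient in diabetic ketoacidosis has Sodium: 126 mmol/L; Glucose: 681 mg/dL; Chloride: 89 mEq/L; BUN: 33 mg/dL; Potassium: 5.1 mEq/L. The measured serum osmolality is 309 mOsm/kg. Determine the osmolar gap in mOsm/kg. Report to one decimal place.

Calculated osmolality = 2·Na + glucose/18 + BUN/2.8
= 2·126 + 681/18 + 33/2.8
= 252 + 37.83 + 11.79
= 301.62 mOsm/kg ≈ 301.6 mOsm/kg
Osmolar gap = measured − calculated = 309 − 301.6 = 7.4 mOsm/kg

7.4 mOsm/kg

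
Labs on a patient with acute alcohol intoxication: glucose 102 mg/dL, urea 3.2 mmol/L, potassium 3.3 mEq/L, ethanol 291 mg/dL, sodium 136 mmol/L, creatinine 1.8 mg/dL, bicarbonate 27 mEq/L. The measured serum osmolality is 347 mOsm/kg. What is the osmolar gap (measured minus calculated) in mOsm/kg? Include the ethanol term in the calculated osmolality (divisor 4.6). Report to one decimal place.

2.9 mOsm/kg

Calculated osmolality = 2·Na + glucose/18 + urea + ethanol/4.6
= 2·136 + 102/18 + 3.2 + 291/4.6
= 272 + 5.67 + 3.20 + 63.26
= 344.13 mOsm/kg ≈ 344.1 mOsm/kg
Osmolar gap = measured − calculated = 347 − 344.1 = 2.9 mOsm/kg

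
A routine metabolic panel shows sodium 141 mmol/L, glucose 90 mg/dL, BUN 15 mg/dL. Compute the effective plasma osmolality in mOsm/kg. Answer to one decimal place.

287.0 mOsm/kg

Effective osmolality excludes urea (freely permeant across cell membranes):
2·Na + glucose/18
= 2·141 + 90/18
= 282 + 5
= 287 mOsm/kg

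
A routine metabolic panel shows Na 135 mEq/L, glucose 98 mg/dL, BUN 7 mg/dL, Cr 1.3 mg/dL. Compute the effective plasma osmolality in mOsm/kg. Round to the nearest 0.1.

275.4 mOsm/kg

Effective osmolality excludes urea (freely permeant across cell membranes):
2·Na + glucose/18
= 2·135 + 98/18
= 270 + 5.44
= 275.44 mOsm/kg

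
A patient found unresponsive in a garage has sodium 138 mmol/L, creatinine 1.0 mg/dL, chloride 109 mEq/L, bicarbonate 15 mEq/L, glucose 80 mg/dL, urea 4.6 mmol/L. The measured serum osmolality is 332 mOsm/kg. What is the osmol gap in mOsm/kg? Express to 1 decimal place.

47.0 mOsm/kg

Calculated osmolality = 2·Na + glucose/18 + urea
= 2·138 + 80/18 + 4.6
= 276 + 4.44 + 4.60
= 285.04 mOsm/kg ≈ 285.0 mOsm/kg
Osmolar gap = measured − calculated = 332 − 285.0 = 47.0 mOsm/kg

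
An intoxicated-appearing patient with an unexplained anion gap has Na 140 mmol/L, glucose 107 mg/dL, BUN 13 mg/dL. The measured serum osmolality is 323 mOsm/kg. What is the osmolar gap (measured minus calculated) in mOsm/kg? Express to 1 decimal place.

Calculated osmolality = 2·Na + glucose/18 + BUN/2.8
= 2·140 + 107/18 + 13/2.8
= 280 + 5.94 + 4.64
= 290.58 mOsm/kg ≈ 290.6 mOsm/kg
Osmolar gap = measured − calculated = 323 − 290.6 = 32.4 mOsm/kg

32.4 mOsm/kg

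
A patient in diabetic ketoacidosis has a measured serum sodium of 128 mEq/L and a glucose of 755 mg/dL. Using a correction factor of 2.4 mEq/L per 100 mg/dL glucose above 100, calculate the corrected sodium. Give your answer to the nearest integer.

Corrected Na = measured Na + 2.4 · (glucose − 100)/100
= 128 + 2.4 · (755 − 100)/100
= 128 + 15.7
= 143.7 mEq/L

144 mEq/L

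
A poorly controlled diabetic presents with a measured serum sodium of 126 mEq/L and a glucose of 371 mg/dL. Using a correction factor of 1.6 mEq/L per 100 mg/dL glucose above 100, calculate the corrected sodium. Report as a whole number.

Corrected Na = measured Na + 1.6 · (glucose − 100)/100
= 126 + 1.6 · (371 − 100)/100
= 126 + 4.3
= 130.3 mEq/L

130 mEq/L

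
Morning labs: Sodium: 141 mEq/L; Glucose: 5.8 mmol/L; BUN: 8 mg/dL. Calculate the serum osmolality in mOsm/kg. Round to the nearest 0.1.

290.7 mOsm/kg

Calculated osmolality = 2·Na + glucose + BUN/2.8
= 2·141 + 5.8 + 8/2.8
= 282 + 5.80 + 2.86
= 290.66 mOsm/kg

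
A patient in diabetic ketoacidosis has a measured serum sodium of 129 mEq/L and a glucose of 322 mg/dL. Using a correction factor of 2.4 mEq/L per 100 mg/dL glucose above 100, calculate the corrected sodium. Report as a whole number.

134 mEq/L

Corrected Na = measured Na + 2.4 · (glucose − 100)/100
= 129 + 2.4 · (322 − 100)/100
= 129 + 5.3
= 134.3 mEq/L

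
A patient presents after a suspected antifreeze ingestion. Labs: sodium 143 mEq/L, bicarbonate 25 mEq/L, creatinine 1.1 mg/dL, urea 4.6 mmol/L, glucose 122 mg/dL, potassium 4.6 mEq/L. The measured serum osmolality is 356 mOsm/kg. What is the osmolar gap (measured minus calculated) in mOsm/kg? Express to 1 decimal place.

58.6 mOsm/kg

Calculated osmolality = 2·Na + glucose/18 + urea
= 2·143 + 122/18 + 4.6
= 286 + 6.78 + 4.60
= 297.38 mOsm/kg ≈ 297.4 mOsm/kg
Osmolar gap = measured − calculated = 356 − 297.4 = 58.6 mOsm/kg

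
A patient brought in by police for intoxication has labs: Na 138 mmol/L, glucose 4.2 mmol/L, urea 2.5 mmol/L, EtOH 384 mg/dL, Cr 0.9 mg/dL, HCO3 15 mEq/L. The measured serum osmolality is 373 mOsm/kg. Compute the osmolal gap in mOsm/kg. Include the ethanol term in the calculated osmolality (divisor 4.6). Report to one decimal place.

Calculated osmolality = 2·Na + glucose + urea + ethanol/4.6
= 2·138 + 4.2 + 2.5 + 384/4.6
= 276 + 4.20 + 2.50 + 83.48
= 366.18 mOsm/kg ≈ 366.2 mOsm/kg
Osmolar gap = measured − calculated = 373 − 366.2 = 6.8 mOsm/kg

6.8 mOsm/kg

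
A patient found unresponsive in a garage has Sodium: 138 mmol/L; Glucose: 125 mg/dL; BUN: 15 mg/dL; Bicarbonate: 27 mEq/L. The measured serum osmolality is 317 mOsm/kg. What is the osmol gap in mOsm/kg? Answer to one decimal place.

Calculated osmolality = 2·Na + glucose/18 + BUN/2.8
= 2·138 + 125/18 + 15/2.8
= 276 + 6.94 + 5.36
= 288.3 mOsm/kg ≈ 288.3 mOsm/kg
Osmolar gap = measured − calculated = 317 − 288.3 = 28.7 mOsm/kg

28.7 mOsm/kg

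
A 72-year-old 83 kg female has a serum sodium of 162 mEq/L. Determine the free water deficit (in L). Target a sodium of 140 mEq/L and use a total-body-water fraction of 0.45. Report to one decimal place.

TBW = 0.45 · 83 = 37.35 L
Free water deficit = TBW · (Na/140 − 1)
= 37.35 · (162/140 − 1)
= 37.35 · 0.1571
= 5.87 L

5.9 L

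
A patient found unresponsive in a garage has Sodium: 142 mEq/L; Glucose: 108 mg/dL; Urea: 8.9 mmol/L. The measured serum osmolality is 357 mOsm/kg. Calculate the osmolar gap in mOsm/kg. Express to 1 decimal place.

58.1 mOsm/kg

Calculated osmolality = 2·Na + glucose/18 + urea
= 2·142 + 108/18 + 8.9
= 284 + 6 + 8.90
= 298.9 mOsm/kg ≈ 298.9 mOsm/kg
Osmolar gap = measured − calculated = 357 − 298.9 = 58.1 mOsm/kg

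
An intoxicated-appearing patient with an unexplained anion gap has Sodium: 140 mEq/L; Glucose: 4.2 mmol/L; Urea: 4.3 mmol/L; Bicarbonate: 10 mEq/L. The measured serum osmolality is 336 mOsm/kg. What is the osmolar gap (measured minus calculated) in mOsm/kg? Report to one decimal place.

47.5 mOsm/kg

Calculated osmolality = 2·Na + glucose + urea
= 2·140 + 4.2 + 4.3
= 280 + 4.20 + 4.30
= 288.5 mOsm/kg ≈ 288.5 mOsm/kg
Osmolar gap = measured − calculated = 336 − 288.5 = 47.5 mOsm/kg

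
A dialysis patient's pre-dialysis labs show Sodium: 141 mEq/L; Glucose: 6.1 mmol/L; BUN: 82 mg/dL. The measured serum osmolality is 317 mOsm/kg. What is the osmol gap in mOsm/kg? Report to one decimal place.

Calculated osmolality = 2·Na + glucose + BUN/2.8
= 2·141 + 6.1 + 82/2.8
= 282 + 6.10 + 29.29
= 317.39 mOsm/kg ≈ 317.4 mOsm/kg
Osmolar gap = measured − calculated = 317 − 317.4 = -0.4 mOsm/kg

-0.4 mOsm/kg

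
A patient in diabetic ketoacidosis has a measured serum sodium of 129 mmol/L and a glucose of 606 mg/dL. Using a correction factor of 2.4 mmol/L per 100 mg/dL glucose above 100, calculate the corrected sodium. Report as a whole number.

141 mmol/L

Corrected Na = measured Na + 2.4 · (glucose − 100)/100
= 129 + 2.4 · (606 − 100)/100
= 129 + 12.1
= 141.1 mmol/L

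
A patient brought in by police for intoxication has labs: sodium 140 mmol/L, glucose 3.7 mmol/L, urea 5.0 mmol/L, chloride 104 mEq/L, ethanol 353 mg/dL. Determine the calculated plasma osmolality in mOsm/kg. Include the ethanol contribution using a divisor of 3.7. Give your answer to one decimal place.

384.1 mOsm/kg

Calculated osmolality = 2·Na + glucose + urea + ethanol/3.7
= 2·140 + 3.7 + 5 + 353/3.7
= 280 + 3.70 + 5 + 95.41
= 384.11 mOsm/kg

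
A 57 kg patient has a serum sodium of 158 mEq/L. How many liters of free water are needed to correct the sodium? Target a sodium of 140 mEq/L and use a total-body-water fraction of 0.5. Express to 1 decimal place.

TBW = 0.5 · 57 = 28.5 L
Free water deficit = TBW · (Na/140 − 1)
= 28.5 · (158/140 − 1)
= 28.5 · 0.1286
= 3.67 L

3.7 L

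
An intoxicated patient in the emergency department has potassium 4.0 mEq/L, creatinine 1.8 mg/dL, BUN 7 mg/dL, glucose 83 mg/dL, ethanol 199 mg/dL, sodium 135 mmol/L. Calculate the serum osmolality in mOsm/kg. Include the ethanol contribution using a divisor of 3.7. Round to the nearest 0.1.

330.9 mOsm/kg

Calculated osmolality = 2·Na + glucose/18 + BUN/2.8 + ethanol/3.7
= 2·135 + 83/18 + 7/2.8 + 199/3.7
= 270 + 4.61 + 2.50 + 53.78
= 330.89 mOsm/kg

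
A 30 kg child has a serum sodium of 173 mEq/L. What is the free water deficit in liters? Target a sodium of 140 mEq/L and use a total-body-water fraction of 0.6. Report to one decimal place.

TBW = 0.6 · 30 = 18 L
Free water deficit = TBW · (Na/140 − 1)
= 18 · (173/140 − 1)
= 18 · 0.2357
= 4.24 L

4.2 L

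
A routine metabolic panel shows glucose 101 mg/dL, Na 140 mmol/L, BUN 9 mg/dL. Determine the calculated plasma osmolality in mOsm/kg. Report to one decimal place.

288.8 mOsm/kg

Calculated osmolality = 2·Na + glucose/18 + BUN/2.8
= 2·140 + 101/18 + 9/2.8
= 280 + 5.61 + 3.21
= 288.82 mOsm/kg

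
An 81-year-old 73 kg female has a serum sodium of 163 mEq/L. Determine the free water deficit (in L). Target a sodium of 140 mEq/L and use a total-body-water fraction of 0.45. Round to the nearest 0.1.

TBW = 0.45 · 73 = 32.85 L
Free water deficit = TBW · (Na/140 − 1)
= 32.85 · (163/140 − 1)
= 32.85 · 0.1643
= 5.4 L

5.4 L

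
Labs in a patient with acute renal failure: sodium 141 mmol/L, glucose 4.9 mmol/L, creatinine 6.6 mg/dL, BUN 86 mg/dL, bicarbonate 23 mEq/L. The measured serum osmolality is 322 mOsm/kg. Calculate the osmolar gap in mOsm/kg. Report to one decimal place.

4.4 mOsm/kg

Calculated osmolality = 2·Na + glucose + BUN/2.8
= 2·141 + 4.9 + 86/2.8
= 282 + 4.90 + 30.71
= 317.61 mOsm/kg ≈ 317.6 mOsm/kg
Osmolar gap = measured − calculated = 322 − 317.6 = 4.4 mOsm/kg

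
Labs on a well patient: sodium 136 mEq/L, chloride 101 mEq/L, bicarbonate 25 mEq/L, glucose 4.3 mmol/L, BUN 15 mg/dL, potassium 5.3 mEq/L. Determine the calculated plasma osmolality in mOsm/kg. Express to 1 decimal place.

Calculated osmolality = 2·Na + glucose + BUN/2.8
= 2·136 + 4.3 + 15/2.8
= 272 + 4.30 + 5.36
= 281.66 mOsm/kg

281.7 mOsm/kg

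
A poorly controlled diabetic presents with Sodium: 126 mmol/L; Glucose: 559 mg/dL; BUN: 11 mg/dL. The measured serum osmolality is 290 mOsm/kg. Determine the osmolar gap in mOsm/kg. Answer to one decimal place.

Calculated osmolality = 2·Na + glucose/18 + BUN/2.8
= 2·126 + 559/18 + 11/2.8
= 252 + 31.06 + 3.93
= 286.99 mOsm/kg ≈ 287.0 mOsm/kg
Osmolar gap = measured − calculated = 290 − 287.0 = 3.0 mOsm/kg

3.0 mOsm/kg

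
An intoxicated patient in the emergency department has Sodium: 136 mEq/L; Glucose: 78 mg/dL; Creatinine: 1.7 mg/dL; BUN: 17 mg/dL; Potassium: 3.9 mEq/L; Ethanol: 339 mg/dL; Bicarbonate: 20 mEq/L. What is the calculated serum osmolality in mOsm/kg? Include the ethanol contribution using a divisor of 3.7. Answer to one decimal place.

Calculated osmolality = 2·Na + glucose/18 + BUN/2.8 + ethanol/3.7
= 2·136 + 78/18 + 17/2.8 + 339/3.7
= 272 + 4.33 + 6.07 + 91.62
= 374.02 mOsm/kg

374.0 mOsm/kg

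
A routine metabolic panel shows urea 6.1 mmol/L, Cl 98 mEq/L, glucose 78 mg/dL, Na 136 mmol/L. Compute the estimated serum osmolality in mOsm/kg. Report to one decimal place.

Calculated osmolality = 2·Na + glucose/18 + urea
= 2·136 + 78/18 + 6.1
= 272 + 4.33 + 6.10
= 282.43 mOsm/kg

282.4 mOsm/kg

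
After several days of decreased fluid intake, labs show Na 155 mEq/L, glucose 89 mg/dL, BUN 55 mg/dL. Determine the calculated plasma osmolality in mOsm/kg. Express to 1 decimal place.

334.6 mOsm/kg

Calculated osmolality = 2·Na + glucose/18 + BUN/2.8
= 2·155 + 89/18 + 55/2.8
= 310 + 4.94 + 19.64
= 334.58 mOsm/kg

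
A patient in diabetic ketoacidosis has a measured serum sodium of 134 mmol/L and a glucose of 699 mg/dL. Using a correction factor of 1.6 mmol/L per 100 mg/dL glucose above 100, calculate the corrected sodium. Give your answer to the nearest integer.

144 mmol/L

Corrected Na = measured Na + 1.6 · (glucose − 100)/100
= 134 + 1.6 · (699 − 100)/100
= 134 + 9.6
= 143.6 mmol/L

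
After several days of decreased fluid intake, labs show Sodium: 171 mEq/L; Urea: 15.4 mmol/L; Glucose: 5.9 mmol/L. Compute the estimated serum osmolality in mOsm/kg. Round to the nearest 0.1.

363.3 mOsm/kg

Calculated osmolality = 2·Na + glucose + urea
= 2·171 + 5.9 + 15.4
= 342 + 5.90 + 15.40
= 363.3 mOsm/kg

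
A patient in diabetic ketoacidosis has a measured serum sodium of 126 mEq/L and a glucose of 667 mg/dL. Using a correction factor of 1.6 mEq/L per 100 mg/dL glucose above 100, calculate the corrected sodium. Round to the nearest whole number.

135 mEq/L

Corrected Na = measured Na + 1.6 · (glucose − 100)/100
= 126 + 1.6 · (667 − 100)/100
= 126 + 9.1
= 135.1 mEq/L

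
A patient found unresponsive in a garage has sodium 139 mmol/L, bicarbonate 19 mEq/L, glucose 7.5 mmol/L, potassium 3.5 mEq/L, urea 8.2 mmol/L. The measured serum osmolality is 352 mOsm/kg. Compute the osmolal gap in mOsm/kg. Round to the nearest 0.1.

58.3 mOsm/kg

Calculated osmolality = 2·Na + glucose + urea
= 2·139 + 7.5 + 8.2
= 278 + 7.50 + 8.20
= 293.7 mOsm/kg ≈ 293.7 mOsm/kg
Osmolar gap = measured − calculated = 352 − 293.7 = 58.3 mOsm/kg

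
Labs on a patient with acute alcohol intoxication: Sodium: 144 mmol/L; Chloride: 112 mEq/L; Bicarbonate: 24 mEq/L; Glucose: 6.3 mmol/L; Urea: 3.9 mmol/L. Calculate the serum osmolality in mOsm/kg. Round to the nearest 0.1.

Calculated osmolality = 2·Na + glucose + urea
= 2·144 + 6.3 + 3.9
= 288 + 6.30 + 3.90
= 298.2 mOsm/kg

298.2 mOsm/kg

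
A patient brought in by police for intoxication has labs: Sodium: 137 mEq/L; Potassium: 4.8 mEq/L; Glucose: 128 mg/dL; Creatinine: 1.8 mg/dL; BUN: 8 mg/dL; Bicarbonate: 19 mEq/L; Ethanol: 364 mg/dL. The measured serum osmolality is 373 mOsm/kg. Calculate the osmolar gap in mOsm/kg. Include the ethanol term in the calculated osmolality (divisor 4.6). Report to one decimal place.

Calculated osmolality = 2·Na + glucose/18 + BUN/2.8 + ethanol/4.6
= 2·137 + 128/18 + 8/2.8 + 364/4.6
= 274 + 7.11 + 2.86 + 79.13
= 363.1 mOsm/kg ≈ 363.1 mOsm/kg
Osmolar gap = measured − calculated = 373 − 363.1 = 9.9 mOsm/kg

9.9 mOsm/kg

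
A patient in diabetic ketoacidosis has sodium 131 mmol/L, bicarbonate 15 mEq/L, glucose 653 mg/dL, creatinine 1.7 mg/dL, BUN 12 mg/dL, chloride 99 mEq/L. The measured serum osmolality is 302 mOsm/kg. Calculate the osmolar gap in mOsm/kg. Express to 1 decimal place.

Calculated osmolality = 2·Na + glucose/18 + BUN/2.8
= 2·131 + 653/18 + 12/2.8
= 262 + 36.28 + 4.29
= 302.57 mOsm/kg ≈ 302.6 mOsm/kg
Osmolar gap = measured − calculated = 302 − 302.6 = -0.6 mOsm/kg

-0.6 mOsm/kg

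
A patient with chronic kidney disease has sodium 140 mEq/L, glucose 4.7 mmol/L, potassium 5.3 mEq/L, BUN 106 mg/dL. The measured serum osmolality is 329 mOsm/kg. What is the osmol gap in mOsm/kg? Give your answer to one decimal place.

Calculated osmolality = 2·Na + glucose + BUN/2.8
= 2·140 + 4.7 + 106/2.8
= 280 + 4.70 + 37.86
= 322.56 mOsm/kg ≈ 322.6 mOsm/kg
Osmolar gap = measured − calculated = 329 − 322.6 = 6.4 mOsm/kg

6.4 mOsm/kg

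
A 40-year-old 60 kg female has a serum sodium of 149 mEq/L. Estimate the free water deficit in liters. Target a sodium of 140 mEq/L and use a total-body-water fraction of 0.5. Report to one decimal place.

1.9 L

TBW = 0.5 · 60 = 30 L
Free water deficit = TBW · (Na/140 − 1)
= 30 · (149/140 − 1)
= 30 · 0.0643
= 1.93 L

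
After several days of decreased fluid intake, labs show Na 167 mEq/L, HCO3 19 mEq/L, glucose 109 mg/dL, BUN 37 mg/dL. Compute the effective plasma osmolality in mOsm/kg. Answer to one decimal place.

Effective osmolality excludes urea (freely permeant across cell membranes):
2·Na + glucose/18
= 2·167 + 109/18
= 334 + 6.06
= 340.06 mOsm/kg

340.1 mOsm/kg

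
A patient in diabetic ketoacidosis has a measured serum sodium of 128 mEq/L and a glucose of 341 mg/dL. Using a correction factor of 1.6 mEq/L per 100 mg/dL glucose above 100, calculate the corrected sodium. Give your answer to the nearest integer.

Corrected Na = measured Na + 1.6 · (glucose − 100)/100
= 128 + 1.6 · (341 − 100)/100
= 128 + 3.9
= 131.9 mEq/L

132 mEq/L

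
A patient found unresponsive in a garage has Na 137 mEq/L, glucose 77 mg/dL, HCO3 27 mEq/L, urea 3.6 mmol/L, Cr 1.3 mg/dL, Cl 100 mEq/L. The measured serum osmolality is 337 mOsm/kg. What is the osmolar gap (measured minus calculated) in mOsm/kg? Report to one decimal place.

55.1 mOsm/kg

Calculated osmolality = 2·Na + glucose/18 + urea
= 2·137 + 77/18 + 3.6
= 274 + 4.28 + 3.60
= 281.88 mOsm/kg ≈ 281.9 mOsm/kg
Osmolar gap = measured − calculated = 337 − 281.9 = 55.1 mOsm/kg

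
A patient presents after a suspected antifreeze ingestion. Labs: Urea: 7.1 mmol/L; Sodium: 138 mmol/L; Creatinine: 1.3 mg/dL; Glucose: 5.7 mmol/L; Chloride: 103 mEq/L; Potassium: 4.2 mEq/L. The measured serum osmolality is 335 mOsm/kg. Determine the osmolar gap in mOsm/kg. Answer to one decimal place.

Calculated osmolality = 2·Na + glucose + urea
= 2·138 + 5.7 + 7.1
= 276 + 5.70 + 7.10
= 288.8 mOsm/kg ≈ 288.8 mOsm/kg
Osmolar gap = measured − calculated = 335 − 288.8 = 46.2 mOsm/kg

46.2 mOsm/kg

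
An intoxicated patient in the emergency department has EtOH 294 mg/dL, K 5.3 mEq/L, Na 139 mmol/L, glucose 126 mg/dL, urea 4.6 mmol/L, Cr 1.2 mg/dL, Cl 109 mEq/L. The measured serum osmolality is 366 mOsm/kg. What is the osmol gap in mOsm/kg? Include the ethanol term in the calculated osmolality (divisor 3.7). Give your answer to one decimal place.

Calculated osmolality = 2·Na + glucose/18 + urea + ethanol/3.7
= 2·139 + 126/18 + 4.6 + 294/3.7
= 278 + 7 + 4.60 + 79.46
= 369.06 mOsm/kg ≈ 369.1 mOsm/kg
Osmolar gap = measured − calculated = 366 − 369.1 = -3.1 mOsm/kg

-3.1 mOsm/kg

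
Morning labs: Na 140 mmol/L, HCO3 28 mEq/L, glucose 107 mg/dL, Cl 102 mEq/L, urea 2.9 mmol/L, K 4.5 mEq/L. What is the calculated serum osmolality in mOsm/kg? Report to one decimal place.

288.8 mOsm/kg

Calculated osmolality = 2·Na + glucose/18 + urea
= 2·140 + 107/18 + 2.9
= 280 + 5.94 + 2.90
= 288.84 mOsm/kg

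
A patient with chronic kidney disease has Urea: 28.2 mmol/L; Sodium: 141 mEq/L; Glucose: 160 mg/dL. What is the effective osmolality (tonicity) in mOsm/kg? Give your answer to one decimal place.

290.9 mOsm/kg

Effective osmolality excludes urea (freely permeant across cell membranes):
2·Na + glucose/18
= 2·141 + 160/18
= 282 + 8.89
= 290.89 mOsm/kg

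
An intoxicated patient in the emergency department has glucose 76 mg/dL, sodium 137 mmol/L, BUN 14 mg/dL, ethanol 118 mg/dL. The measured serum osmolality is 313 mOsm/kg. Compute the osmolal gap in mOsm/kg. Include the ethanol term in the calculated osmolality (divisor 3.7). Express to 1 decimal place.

Calculated osmolality = 2·Na + glucose/18 + BUN/2.8 + ethanol/3.7
= 2·137 + 76/18 + 14/2.8 + 118/3.7
= 274 + 4.22 + 5 + 31.89
= 315.11 mOsm/kg ≈ 315.1 mOsm/kg
Osmolar gap = measured − calculated = 313 − 315.1 = -2.1 mOsm/kg

-2.1 mOsm/kg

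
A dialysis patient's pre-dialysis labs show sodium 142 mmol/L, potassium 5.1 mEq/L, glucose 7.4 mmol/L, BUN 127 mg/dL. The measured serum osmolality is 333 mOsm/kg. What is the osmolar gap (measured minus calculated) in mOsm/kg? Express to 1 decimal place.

-3.8 mOsm/kg

Calculated osmolality = 2·Na + glucose + BUN/2.8
= 2·142 + 7.4 + 127/2.8
= 284 + 7.40 + 45.36
= 336.76 mOsm/kg ≈ 336.8 mOsm/kg
Osmolar gap = measured − calculated = 333 − 336.8 = -3.8 mOsm/kg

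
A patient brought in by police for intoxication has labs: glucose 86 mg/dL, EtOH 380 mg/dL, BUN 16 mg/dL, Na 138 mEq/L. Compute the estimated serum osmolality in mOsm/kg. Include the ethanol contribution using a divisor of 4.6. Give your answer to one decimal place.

369.1 mOsm/kg

Calculated osmolality = 2·Na + glucose/18 + BUN/2.8 + ethanol/4.6
= 2·138 + 86/18 + 16/2.8 + 380/4.6
= 276 + 4.78 + 5.71 + 82.61
= 369.1 mOsm/kg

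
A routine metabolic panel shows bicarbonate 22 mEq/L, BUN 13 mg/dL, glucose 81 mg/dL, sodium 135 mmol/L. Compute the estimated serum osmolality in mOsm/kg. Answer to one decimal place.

279.1 mOsm/kg

Calculated osmolality = 2·Na + glucose/18 + BUN/2.8
= 2·135 + 81/18 + 13/2.8
= 270 + 4.50 + 4.64
= 279.14 mOsm/kg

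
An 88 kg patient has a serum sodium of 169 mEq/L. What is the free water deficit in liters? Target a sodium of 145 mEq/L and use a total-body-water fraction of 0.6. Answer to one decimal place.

TBW = 0.6 · 88 = 52.8 L
Free water deficit = TBW · (Na/145 − 1)
= 52.8 · (169/145 − 1)
= 52.8 · 0.1655
= 8.74 L

8.7 L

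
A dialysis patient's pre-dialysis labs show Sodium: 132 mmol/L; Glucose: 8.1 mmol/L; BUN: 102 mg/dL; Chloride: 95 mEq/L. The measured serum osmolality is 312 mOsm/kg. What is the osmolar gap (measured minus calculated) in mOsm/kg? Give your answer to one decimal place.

Calculated osmolality = 2·Na + glucose + BUN/2.8
= 2·132 + 8.1 + 102/2.8
= 264 + 8.10 + 36.43
= 308.53 mOsm/kg ≈ 308.5 mOsm/kg
Osmolar gap = measured − calculated = 312 − 308.5 = 3.5 mOsm/kg

3.5 mOsm/kg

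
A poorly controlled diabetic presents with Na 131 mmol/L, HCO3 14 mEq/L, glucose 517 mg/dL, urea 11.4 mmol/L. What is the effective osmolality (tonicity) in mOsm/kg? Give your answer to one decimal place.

290.7 mOsm/kg

Effective osmolality excludes urea (freely permeant across cell membranes):
2·Na + glucose/18
= 2·131 + 517/18
= 262 + 28.72
= 290.72 mOsm/kg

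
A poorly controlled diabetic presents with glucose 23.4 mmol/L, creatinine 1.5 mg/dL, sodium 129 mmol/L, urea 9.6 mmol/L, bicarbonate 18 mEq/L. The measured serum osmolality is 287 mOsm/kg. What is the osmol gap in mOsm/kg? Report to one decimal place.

Calculated osmolality = 2·Na + glucose + urea
= 2·129 + 23.4 + 9.6
= 258 + 23.40 + 9.60
= 291 mOsm/kg ≈ 291.0 mOsm/kg
Osmolar gap = measured − calculated = 287 − 291.0 = -4.0 mOsm/kg

-4.0 mOsm/kg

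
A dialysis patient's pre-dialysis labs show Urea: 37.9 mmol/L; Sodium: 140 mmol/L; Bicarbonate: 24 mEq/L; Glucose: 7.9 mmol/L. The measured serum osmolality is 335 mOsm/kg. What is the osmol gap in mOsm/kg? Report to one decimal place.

9.2 mOsm/kg

Calculated osmolality = 2·Na + glucose + urea
= 2·140 + 7.9 + 37.9
= 280 + 7.90 + 37.90
= 325.8 mOsm/kg ≈ 325.8 mOsm/kg
Osmolar gap = measured − calculated = 335 − 325.8 = 9.2 mOsm/kg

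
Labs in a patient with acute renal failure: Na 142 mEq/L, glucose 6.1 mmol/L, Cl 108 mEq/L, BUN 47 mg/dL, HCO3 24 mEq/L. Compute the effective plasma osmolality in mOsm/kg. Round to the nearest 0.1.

290.1 mOsm/kg

Effective osmolality excludes urea (freely permeant across cell membranes):
2·Na + glucose
= 2·142 + 6.1
= 284 + 6.1
= 290.1 mOsm/kg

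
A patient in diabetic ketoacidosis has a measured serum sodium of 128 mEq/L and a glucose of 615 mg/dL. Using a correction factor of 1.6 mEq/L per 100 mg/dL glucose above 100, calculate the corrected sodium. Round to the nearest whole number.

Corrected Na = measured Na + 1.6 · (glucose − 100)/100
= 128 + 1.6 · (615 − 100)/100
= 128 + 8.2
= 136.2 mEq/L

136 mEq/L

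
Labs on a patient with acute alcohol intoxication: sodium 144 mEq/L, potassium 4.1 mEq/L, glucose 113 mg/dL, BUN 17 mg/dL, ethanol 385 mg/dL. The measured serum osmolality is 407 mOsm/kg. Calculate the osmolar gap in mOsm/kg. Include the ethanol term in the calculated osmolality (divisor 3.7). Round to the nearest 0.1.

2.6 mOsm/kg

Calculated osmolality = 2·Na + glucose/18 + BUN/2.8 + ethanol/3.7
= 2·144 + 113/18 + 17/2.8 + 385/3.7
= 288 + 6.28 + 6.07 + 104.05
= 404.4 mOsm/kg ≈ 404.4 mOsm/kg
Osmolar gap = measured − calculated = 407 − 404.4 = 2.6 mOsm/kg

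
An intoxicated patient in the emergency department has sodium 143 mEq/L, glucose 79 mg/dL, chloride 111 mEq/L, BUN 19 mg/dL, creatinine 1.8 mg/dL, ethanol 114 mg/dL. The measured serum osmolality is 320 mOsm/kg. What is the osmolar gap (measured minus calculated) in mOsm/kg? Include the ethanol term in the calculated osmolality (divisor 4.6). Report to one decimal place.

Calculated osmolality = 2·Na + glucose/18 + BUN/2.8 + ethanol/4.6
= 2·143 + 79/18 + 19/2.8 + 114/4.6
= 286 + 4.39 + 6.79 + 24.78
= 321.96 mOsm/kg ≈ 322.0 mOsm/kg
Osmolar gap = measured − calculated = 320 − 322.0 = -2.0 mOsm/kg

-2.0 mOsm/kg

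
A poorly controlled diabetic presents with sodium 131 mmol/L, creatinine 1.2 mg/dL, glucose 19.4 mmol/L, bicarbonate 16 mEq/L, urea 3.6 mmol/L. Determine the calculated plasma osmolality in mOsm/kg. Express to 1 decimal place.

Calculated osmolality = 2·Na + glucose + urea
= 2·131 + 19.4 + 3.6
= 262 + 19.40 + 3.60
= 285 mOsm/kg

285.0 mOsm/kg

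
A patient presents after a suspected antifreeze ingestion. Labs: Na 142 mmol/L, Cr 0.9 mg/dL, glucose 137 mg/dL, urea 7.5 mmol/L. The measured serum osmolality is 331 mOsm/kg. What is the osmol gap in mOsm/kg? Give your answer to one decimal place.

Calculated osmolality = 2·Na + glucose/18 + urea
= 2·142 + 137/18 + 7.5
= 284 + 7.61 + 7.50
= 299.11 mOsm/kg ≈ 299.1 mOsm/kg
Osmolar gap = measured − calculated = 331 − 299.1 = 31.9 mOsm/kg

31.9 mOsm/kg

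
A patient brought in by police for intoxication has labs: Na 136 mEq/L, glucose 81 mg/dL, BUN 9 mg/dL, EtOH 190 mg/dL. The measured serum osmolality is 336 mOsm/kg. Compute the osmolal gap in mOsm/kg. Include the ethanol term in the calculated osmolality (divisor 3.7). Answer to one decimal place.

4.9 mOsm/kg

Calculated osmolality = 2·Na + glucose/18 + BUN/2.8 + ethanol/3.7
= 2·136 + 81/18 + 9/2.8 + 190/3.7
= 272 + 4.50 + 3.21 + 51.35
= 331.06 mOsm/kg ≈ 331.1 mOsm/kg
Osmolar gap = measured − calculated = 336 − 331.1 = 4.9 mOsm/kg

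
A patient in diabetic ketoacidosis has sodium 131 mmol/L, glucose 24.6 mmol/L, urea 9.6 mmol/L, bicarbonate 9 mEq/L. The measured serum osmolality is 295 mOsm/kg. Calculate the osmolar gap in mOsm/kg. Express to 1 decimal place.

Calculated osmolality = 2·Na + glucose + urea
= 2·131 + 24.6 + 9.6
= 262 + 24.60 + 9.60
= 296.2 mOsm/kg ≈ 296.2 mOsm/kg
Osmolar gap = measured − calculated = 295 − 296.2 = -1.2 mOsm/kg

-1.2 mOsm/kg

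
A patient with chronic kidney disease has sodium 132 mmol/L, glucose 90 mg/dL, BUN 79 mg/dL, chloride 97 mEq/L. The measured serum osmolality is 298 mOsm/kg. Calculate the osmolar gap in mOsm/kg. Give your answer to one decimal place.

0.8 mOsm/kg

Calculated osmolality = 2·Na + glucose/18 + BUN/2.8
= 2·132 + 90/18 + 79/2.8
= 264 + 5 + 28.21
= 297.21 mOsm/kg ≈ 297.2 mOsm/kg
Osmolar gap = measured − calculated = 298 − 297.2 = 0.8 mOsm/kg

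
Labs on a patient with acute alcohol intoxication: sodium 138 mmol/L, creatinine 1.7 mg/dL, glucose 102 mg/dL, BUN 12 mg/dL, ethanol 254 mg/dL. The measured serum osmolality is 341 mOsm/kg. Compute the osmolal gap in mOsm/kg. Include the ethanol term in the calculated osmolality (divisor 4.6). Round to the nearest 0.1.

-0.2 mOsm/kg

Calculated osmolality = 2·Na + glucose/18 + BUN/2.8 + ethanol/4.6
= 2·138 + 102/18 + 12/2.8 + 254/4.6
= 276 + 5.67 + 4.29 + 55.22
= 341.18 mOsm/kg ≈ 341.2 mOsm/kg
Osmolar gap = measured − calculated = 341 − 341.2 = -0.2 mOsm/kg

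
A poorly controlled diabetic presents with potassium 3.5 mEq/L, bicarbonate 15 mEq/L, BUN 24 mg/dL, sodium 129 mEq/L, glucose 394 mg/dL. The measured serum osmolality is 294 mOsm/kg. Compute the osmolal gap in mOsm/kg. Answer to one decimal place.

5.5 mOsm/kg

Calculated osmolality = 2·Na + glucose/18 + BUN/2.8
= 2·129 + 394/18 + 24/2.8
= 258 + 21.89 + 8.57
= 288.46 mOsm/kg ≈ 288.5 mOsm/kg
Osmolar gap = measured − calculated = 294 − 288.5 = 5.5 mOsm/kg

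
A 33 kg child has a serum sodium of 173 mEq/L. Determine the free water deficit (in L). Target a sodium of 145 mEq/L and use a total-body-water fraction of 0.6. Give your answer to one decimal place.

3.8 L

TBW = 0.6 · 33 = 19.8 L
Free water deficit = TBW · (Na/145 − 1)
= 19.8 · (173/145 − 1)
= 19.8 · 0.1931
= 3.82 L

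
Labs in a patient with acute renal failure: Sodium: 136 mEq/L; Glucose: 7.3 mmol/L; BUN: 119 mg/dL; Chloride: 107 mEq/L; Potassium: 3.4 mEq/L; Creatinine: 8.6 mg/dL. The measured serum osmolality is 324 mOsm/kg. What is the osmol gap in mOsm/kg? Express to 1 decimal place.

Calculated osmolality = 2·Na + glucose + BUN/2.8
= 2·136 + 7.3 + 119/2.8
= 272 + 7.30 + 42.50
= 321.8 mOsm/kg ≈ 321.8 mOsm/kg
Osmolar gap = measured − calculated = 324 − 321.8 = 2.2 mOsm/kg

2.2 mOsm/kg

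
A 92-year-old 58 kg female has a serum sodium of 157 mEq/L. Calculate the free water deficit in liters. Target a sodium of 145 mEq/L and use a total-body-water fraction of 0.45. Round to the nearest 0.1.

TBW = 0.45 · 58 = 26.1 L
Free water deficit = TBW · (Na/145 − 1)
= 26.1 · (157/145 − 1)
= 26.1 · 0.0828
= 2.16 L

2.2 L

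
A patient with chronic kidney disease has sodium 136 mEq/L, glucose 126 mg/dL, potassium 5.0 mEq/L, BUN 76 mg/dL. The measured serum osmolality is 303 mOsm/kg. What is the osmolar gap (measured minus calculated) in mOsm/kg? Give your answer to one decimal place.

Calculated osmolality = 2·Na + glucose/18 + BUN/2.8
= 2·136 + 126/18 + 76/2.8
= 272 + 7 + 27.14
= 306.14 mOsm/kg ≈ 306.1 mOsm/kg
Osmolar gap = measured − calculated = 303 − 306.1 = -3.1 mOsm/kg

-3.1 mOsm/kg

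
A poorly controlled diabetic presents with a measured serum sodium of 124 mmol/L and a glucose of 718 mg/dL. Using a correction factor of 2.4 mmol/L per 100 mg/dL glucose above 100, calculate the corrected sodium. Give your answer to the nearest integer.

Corrected Na = measured Na + 2.4 · (glucose − 100)/100
= 124 + 2.4 · (718 − 100)/100
= 124 + 14.8
= 138.8 mmol/L

139 mmol/L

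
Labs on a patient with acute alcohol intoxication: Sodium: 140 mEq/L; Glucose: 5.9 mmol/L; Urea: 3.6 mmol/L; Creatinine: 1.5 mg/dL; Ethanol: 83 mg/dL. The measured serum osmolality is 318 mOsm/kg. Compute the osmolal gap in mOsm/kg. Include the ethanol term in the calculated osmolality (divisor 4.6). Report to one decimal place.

10.5 mOsm/kg

Calculated osmolality = 2·Na + glucose + urea + ethanol/4.6
= 2·140 + 5.9 + 3.6 + 83/4.6
= 280 + 5.90 + 3.60 + 18.04
= 307.54 mOsm/kg ≈ 307.5 mOsm/kg
Osmolar gap = measured − calculated = 318 − 307.5 = 10.5 mOsm/kg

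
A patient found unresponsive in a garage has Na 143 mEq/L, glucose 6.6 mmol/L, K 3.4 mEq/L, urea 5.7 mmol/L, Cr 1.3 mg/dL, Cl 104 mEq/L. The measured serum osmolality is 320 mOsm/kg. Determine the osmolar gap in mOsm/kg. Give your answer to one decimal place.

21.7 mOsm/kg

Calculated osmolality = 2·Na + glucose + urea
= 2·143 + 6.6 + 5.7
= 286 + 6.60 + 5.70
= 298.3 mOsm/kg ≈ 298.3 mOsm/kg
Osmolar gap = measured − calculated = 320 − 298.3 = 21.7 mOsm/kg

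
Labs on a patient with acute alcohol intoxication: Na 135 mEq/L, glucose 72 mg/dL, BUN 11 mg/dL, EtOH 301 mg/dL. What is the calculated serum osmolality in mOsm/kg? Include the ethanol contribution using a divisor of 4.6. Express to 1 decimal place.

Calculated osmolality = 2·Na + glucose/18 + BUN/2.8 + ethanol/4.6
= 2·135 + 72/18 + 11/2.8 + 301/4.6
= 270 + 4 + 3.93 + 65.43
= 343.36 mOsm/kg

343.4 mOsm/kg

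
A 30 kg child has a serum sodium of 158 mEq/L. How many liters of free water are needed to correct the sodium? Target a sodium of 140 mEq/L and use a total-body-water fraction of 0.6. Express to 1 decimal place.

TBW = 0.6 · 30 = 18 L
Free water deficit = TBW · (Na/140 − 1)
= 18 · (158/140 − 1)
= 18 · 0.1286
= 2.31 L

2.3 L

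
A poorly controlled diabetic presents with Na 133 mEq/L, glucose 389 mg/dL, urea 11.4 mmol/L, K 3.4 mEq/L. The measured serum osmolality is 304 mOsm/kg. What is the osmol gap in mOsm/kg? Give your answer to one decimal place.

5.0 mOsm/kg

Calculated osmolality = 2·Na + glucose/18 + urea
= 2·133 + 389/18 + 11.4
= 266 + 21.61 + 11.40
= 299.01 mOsm/kg ≈ 299.0 mOsm/kg
Osmolar gap = measured − calculated = 304 − 299.0 = 5.0 mOsm/kg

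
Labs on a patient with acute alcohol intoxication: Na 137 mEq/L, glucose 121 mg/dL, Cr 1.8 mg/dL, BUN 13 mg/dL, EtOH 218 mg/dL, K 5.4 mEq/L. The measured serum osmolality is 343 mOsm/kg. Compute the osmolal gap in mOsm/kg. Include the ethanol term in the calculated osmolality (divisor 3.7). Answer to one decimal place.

-1.3 mOsm/kg

Calculated osmolality = 2·Na + glucose/18 + BUN/2.8 + ethanol/3.7
= 2·137 + 121/18 + 13/2.8 + 218/3.7
= 274 + 6.72 + 4.64 + 58.92
= 344.28 mOsm/kg ≈ 344.3 mOsm/kg
Osmolar gap = measured − calculated = 343 − 344.3 = -1.3 mOsm/kg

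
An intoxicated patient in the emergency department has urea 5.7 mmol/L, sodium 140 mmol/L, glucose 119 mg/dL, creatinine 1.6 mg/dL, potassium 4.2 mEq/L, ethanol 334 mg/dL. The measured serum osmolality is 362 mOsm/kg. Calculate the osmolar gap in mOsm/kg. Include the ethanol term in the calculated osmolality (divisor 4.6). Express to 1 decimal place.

Calculated osmolality = 2·Na + glucose/18 + urea + ethanol/4.6
= 2·140 + 119/18 + 5.7 + 334/4.6
= 280 + 6.61 + 5.70 + 72.61
= 364.92 mOsm/kg ≈ 364.9 mOsm/kg
Osmolar gap = measured − calculated = 362 − 364.9 = -2.9 mOsm/kg

-2.9 mOsm/kg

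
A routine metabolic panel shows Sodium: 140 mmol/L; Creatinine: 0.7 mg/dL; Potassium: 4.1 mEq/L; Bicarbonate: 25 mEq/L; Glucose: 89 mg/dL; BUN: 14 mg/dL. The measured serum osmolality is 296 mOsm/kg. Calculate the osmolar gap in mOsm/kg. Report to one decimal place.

6.1 mOsm/kg

Calculated osmolality = 2·Na + glucose/18 + BUN/2.8
= 2·140 + 89/18 + 14/2.8
= 280 + 4.94 + 5
= 289.94 mOsm/kg ≈ 289.9 mOsm/kg
Osmolar gap = measured − calculated = 296 − 289.9 = 6.1 mOsm/kg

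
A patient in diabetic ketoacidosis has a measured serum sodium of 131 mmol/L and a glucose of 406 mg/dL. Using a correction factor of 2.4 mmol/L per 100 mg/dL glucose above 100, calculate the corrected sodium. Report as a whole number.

Corrected Na = measured Na + 2.4 · (glucose − 100)/100
= 131 + 2.4 · (406 − 100)/100
= 131 + 7.3
= 138.3 mmol/L

138 mmol/L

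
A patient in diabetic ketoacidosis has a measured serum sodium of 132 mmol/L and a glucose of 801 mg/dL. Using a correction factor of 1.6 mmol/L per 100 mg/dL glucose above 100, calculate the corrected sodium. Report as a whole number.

143 mmol/L

Corrected Na = measured Na + 1.6 · (glucose − 100)/100
= 132 + 1.6 · (801 − 100)/100
= 132 + 11.2
= 143.2 mmol/L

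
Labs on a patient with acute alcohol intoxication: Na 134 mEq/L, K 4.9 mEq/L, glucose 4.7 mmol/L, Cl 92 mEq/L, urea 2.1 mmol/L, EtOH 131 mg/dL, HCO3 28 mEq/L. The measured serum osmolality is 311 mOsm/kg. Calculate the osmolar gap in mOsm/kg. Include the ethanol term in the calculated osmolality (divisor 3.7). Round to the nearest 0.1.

0.8 mOsm/kg

Calculated osmolality = 2·Na + glucose + urea + ethanol/3.7
= 2·134 + 4.7 + 2.1 + 131/3.7
= 268 + 4.70 + 2.10 + 35.41
= 310.21 mOsm/kg ≈ 310.2 mOsm/kg
Osmolar gap = measured − calculated = 311 − 310.2 = 0.8 mOsm/kg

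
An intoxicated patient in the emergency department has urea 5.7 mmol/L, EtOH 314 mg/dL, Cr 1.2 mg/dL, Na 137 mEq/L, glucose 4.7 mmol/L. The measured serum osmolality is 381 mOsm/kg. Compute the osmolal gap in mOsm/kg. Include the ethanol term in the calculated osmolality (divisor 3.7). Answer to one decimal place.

Calculated osmolality = 2·Na + glucose + urea + ethanol/3.7
= 2·137 + 4.7 + 5.7 + 314/3.7
= 274 + 4.70 + 5.70 + 84.86
= 369.26 mOsm/kg ≈ 369.3 mOsm/kg
Osmolar gap = measured − calculated = 381 − 369.3 = 11.7 mOsm/kg

11.7 mOsm/kg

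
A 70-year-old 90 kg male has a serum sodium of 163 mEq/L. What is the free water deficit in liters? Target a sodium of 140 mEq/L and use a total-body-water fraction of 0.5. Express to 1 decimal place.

7.4 L

TBW = 0.5 · 90 = 45 L
Free water deficit = TBW · (Na/140 − 1)
= 45 · (163/140 − 1)
= 45 · 0.1643
= 7.39 L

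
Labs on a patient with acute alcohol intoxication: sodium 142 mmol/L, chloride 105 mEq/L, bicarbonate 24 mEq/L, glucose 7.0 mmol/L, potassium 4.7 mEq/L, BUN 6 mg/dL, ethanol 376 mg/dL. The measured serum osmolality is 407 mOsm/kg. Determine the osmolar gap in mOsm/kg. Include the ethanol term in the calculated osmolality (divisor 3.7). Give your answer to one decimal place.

Calculated osmolality = 2·Na + glucose + BUN/2.8 + ethanol/3.7
= 2·142 + 7 + 6/2.8 + 376/3.7
= 284 + 7 + 2.14 + 101.62
= 394.76 mOsm/kg ≈ 394.8 mOsm/kg
Osmolar gap = measured − calculated = 407 − 394.8 = 12.2 mOsm/kg

12.2 mOsm/kg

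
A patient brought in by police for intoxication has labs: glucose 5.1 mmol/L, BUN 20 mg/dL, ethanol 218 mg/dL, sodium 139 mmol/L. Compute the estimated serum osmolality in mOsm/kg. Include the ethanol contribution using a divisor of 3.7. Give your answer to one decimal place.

349.2 mOsm/kg

Calculated osmolality = 2·Na + glucose + BUN/2.8 + ethanol/3.7
= 2·139 + 5.1 + 20/2.8 + 218/3.7
= 278 + 5.10 + 7.14 + 58.92
= 349.16 mOsm/kg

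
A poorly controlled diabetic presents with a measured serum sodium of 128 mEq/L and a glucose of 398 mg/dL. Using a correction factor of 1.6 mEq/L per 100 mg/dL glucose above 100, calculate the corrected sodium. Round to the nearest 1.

133 mEq/L

Corrected Na = measured Na + 1.6 · (glucose − 100)/100
= 128 + 1.6 · (398 − 100)/100
= 128 + 4.8
= 132.8 mEq/L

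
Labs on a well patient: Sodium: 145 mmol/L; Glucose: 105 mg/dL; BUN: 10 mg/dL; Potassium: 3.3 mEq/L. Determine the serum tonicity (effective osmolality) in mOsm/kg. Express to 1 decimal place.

Effective osmolality excludes urea (freely permeant across cell membranes):
2·Na + glucose/18
= 2·145 + 105/18
= 290 + 5.83
= 295.83 mOsm/kg

295.8 mOsm/kg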